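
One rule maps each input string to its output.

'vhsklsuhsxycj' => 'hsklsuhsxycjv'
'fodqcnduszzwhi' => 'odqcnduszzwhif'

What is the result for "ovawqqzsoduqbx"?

vawqqzsoduqbxo

The pattern: move the first character to the end.
So "ovawqqzsoduqbx" becomes "vawqqzsoduqbxo".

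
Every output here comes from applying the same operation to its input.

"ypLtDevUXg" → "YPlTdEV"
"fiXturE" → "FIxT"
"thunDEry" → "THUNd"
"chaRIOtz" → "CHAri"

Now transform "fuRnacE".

The transformation: flip the case of every letter, then delete the last 3 characters.
Starting from "fuRnacE": after the first operation, "FUrNACe"; after the second, "FUrN".

FUrN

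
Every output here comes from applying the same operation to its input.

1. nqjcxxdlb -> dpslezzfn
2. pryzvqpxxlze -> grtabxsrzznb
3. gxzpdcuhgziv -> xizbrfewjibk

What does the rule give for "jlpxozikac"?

The pattern: move the last character to the front, then shift every letter 2 places forward in the alphabet (wrapping around).
So "jlpxozikac" becomes "elnrzqbkmc".

elnrzqbkmc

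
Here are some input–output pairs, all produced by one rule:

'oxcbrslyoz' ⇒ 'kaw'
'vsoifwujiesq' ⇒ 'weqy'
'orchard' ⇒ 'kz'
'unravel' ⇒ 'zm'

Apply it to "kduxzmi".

The rule is to keep one character in every 3, starting at position 3 (positions 3rd, 6th, 9th, ...), then shift every letter 8 places forward in the alphabet (wrapping around).
Starting from "kduxzmi": after the first operation, "um"; after the second, "cu".

cu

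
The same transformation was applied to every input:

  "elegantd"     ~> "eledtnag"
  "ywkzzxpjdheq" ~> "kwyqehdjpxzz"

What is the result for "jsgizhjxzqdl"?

The pattern: reverse the string, then move the last 3 characters to the front (rotate right by 3).
Starting from "jsgizhjxzqdl": after the first operation, "ldqzxjhzigsj"; after the second, "gsjldqzxjhzi".

gsjldqzxjhzi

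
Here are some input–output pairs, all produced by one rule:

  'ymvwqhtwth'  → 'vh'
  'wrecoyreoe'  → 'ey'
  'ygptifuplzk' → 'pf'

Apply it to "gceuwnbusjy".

Each output is the input with this applied: keep one character in every 3, starting at position 3 (positions 3rd, 6th, 9th, ...), then delete the last character.
Starting from "gceuwnbusjy": after the first operation, "ens"; after the second, "en".

en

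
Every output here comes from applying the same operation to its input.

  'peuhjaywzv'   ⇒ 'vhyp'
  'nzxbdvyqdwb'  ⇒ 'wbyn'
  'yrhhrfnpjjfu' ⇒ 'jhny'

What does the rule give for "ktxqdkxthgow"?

What's happening: keep one character in every 3, starting at position 1 (positions 1st, 4th, 7th, ...), then swap the first and last characters.
Starting from "ktxqdkxthgow": after the first operation, "kqxg"; after the second, "gqxk".

gqxk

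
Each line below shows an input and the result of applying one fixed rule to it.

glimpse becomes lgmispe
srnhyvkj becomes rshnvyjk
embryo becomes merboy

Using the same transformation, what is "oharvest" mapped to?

horaevts

Each output is the input with this applied: swap each adjacent pair of characters (1↔2, 3↔4, ...).
On "oharvest" that produces "horaevts".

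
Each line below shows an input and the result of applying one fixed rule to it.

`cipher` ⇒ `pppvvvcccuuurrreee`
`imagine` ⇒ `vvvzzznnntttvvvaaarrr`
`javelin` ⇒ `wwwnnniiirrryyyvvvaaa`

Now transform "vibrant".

iiivvvoooeeennnaaaggg

Rule — shift every letter 13 places forward in the alphabet (wrapping around) — i.e. ROT13, then repeat every character 3 times.
Starting from "vibrant": after the first operation, "ivoenag"; after the second, "iiivvvoooeeennnaaaggg".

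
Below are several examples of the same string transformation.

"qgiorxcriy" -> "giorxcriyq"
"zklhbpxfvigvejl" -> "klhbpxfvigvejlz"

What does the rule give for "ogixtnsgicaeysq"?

gixtnsgicaeysqo

Rule — move the first character to the end.
Applying that to "ogixtnsgicaeysq" gives "gixtnsgicaeysqo".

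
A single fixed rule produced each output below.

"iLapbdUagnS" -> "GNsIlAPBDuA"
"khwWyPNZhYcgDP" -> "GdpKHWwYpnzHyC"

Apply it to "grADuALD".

The transformation: move the last 3 characters to the front (rotate right by 3), then flip the case of every letter.
Starting from "grADuALD": after the first operation, "ALDgrADu"; after the second, "aldGRadU".

aldGRadU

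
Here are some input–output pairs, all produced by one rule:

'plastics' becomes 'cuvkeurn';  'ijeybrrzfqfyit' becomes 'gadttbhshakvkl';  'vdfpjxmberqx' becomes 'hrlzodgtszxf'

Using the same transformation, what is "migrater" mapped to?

itcvgtok

What's happening: move the first 2 characters to the end (rotate left by 2), then shift every letter 2 places forward in the alphabet (wrapping around).
Applying both steps to "migrater": "gratermi", then "itcvgtok".
(Check on "ijeybrrzfqfyit": → "eybrrzfqfyitij" → "gadttbhshakvkl" ✓)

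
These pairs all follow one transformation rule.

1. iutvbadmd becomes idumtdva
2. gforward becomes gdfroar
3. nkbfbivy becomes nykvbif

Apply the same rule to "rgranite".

regtria

The transformation: take characters alternately from the front and the back (1st, last, 2nd, 2nd-last, ...), then delete the last character.
On "rgranite": the first step gives "regtrian", and the second then gives "regtria".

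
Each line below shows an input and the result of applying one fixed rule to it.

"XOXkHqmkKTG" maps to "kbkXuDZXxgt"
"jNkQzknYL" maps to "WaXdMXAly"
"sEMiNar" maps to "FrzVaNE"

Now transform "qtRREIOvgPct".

The pattern: shift every letter 13 places forward in the alphabet (wrapping around) — i.e. ROT13, then flip the case of every letter.
"qtRREIOvgPct" → "dgEERVBitCpg" → "DGeervbITcPG".
(Check on "jNkQzknYL": → "wAxDmxaLY" → "WaXdMXAly" ✓)

DGeervbITcPG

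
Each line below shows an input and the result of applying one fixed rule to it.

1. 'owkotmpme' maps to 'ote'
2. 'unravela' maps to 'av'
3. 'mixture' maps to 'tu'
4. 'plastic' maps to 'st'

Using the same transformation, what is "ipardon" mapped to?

rd

The transformation: swap each adjacent pair of characters (1↔2, 3↔4, ...), then keep one character in every 3, starting at position 3 (positions 3rd, 6th, 9th, ...).
Working it through for "ipardon": intermediate "piraodn", final "rd".
(Check on "owkotmpme": → "wookmtmpe" → "ote" ✓)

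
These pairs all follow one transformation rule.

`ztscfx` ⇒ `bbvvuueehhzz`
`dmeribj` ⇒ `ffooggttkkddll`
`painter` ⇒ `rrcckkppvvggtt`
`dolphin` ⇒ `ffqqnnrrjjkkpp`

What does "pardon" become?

rrccttffqqpp

In each case the input is transformed by: double every character, then shift every letter 2 places forward in the alphabet (wrapping around).
"pardon" → "ppaarrddoonn" → "rrccttffqqpp".
(Check on "dolphin": → "ddoollpphhiinn" → "ffqqnnrrjjkkpp" ✓)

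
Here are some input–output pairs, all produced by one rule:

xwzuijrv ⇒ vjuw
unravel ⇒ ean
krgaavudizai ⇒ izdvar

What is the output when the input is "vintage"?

Rule — keep every other character starting from the second (positions 2nd, 4th, 6th, ...), then reverse the string.
On "vintage" that produces "gti".

gti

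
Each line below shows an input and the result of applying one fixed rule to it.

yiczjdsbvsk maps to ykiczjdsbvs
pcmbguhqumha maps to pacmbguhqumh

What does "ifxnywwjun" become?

Rule — swap the first and last characters, then move the last character to the front.
For "ifxnywwjun", step one produces "nfxnywwjui"; step two turns that into "infxnywwju".
(Check on "yiczjdsbvsk": → "kiczjdsbvsy" → "ykiczjdsbvs" ✓)

infxnywwju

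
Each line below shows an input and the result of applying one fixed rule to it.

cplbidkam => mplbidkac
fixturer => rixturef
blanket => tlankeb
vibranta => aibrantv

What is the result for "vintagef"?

The rule is to swap the first and last characters.
Doing the same to "vintagef": "fintagev".

fintagev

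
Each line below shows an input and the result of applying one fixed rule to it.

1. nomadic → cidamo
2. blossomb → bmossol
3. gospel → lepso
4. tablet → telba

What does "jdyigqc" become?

The rule is to delete the first character, then reverse the string.
"jdyigqc" → "cqgiyd".

cqgiyd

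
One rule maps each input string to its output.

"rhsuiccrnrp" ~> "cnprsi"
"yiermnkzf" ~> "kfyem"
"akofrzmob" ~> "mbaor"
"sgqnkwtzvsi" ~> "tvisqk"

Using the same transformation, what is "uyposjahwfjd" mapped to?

In each case the input is transformed by: keep every other character starting from the first (positions 1st, 3rd, 5th, ...), then move the first 3 characters to the end (rotate left by 3).
Doing the same to "uyposjahwfjd": "awjups".

awjups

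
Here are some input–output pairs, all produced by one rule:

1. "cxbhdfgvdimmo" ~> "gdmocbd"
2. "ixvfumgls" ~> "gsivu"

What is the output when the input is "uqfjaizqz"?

The rule is to keep every other character starting from the first (positions 1st, 3rd, 5th, ...), then move the first 3 characters to the end (rotate left by 3).
Starting from "uqfjaizqz": after the first operation, "ufazz"; after the second, "zzufa".

zzufa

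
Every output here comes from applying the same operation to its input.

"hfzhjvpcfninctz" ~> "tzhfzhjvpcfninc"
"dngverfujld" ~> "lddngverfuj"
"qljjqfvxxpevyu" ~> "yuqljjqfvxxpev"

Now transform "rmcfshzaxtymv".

mvrmcfshzaxty

Each output is the input with this applied: move the last 2 characters to the front (rotate right by 2).
Doing the same to "rmcfshzaxtymv": "mvrmcfshzaxty".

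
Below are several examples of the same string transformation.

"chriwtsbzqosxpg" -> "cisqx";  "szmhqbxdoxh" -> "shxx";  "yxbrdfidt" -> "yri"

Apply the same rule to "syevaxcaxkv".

svck

Looking at the pairs, the operation is to keep one character in every 3, starting at position 1 (positions 1st, 4th, 7th, ...).
On "syevaxcaxkv" that produces "svck".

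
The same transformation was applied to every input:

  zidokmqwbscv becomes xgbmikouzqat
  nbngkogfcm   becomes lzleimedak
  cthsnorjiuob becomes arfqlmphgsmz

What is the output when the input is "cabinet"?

ayzglcr

The pattern: shift every letter 2 places backward in the alphabet (wrapping around).
On "cabinet" that produces "ayzglcr".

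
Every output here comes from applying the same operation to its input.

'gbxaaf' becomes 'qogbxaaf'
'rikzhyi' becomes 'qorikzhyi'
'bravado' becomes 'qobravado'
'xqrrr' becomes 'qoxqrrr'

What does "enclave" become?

The transformation: prepend "qo".
Doing the same to "enclave": "qoenclave".

qoenclave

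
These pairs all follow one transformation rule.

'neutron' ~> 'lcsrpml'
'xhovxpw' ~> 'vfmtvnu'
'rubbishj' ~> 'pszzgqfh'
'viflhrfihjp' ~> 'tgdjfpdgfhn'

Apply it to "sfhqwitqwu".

qdfougrous

What's happening: shift every letter 2 places backward in the alphabet (wrapping around).
"sfhqwitqwu" → "qdfougrous".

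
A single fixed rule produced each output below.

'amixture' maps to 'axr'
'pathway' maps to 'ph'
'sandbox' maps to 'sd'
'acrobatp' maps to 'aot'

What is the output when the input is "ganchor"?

gc

The pattern: move the last character to the front, then keep one character in every 3, starting at position 2 (positions 2nd, 5th, 8th, ...).
Applying that to "ganchor" gives "gc".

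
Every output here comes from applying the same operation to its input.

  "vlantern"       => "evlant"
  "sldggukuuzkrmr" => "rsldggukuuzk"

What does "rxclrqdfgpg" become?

grxclrqdf

What's happening: delete the last 2 characters, then move the last character to the front.
"rxclrqdfgpg" → "rxclrqdfg" → "grxclrqdf".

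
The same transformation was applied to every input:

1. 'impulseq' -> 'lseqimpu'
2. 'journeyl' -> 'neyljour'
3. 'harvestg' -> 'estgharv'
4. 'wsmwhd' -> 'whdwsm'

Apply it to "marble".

blemar

What's happening: swap the front and back halves of the string.
Doing the same to "marble": "blemar".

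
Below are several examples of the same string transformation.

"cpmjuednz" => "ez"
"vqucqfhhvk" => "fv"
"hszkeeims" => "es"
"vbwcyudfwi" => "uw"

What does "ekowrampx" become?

ax

Rule — keep one character in every 3, starting at position 3 (positions 3rd, 6th, 9th, ...), then delete the first character.
For "ekowrampx", step one produces "oax"; step two turns that into "ax".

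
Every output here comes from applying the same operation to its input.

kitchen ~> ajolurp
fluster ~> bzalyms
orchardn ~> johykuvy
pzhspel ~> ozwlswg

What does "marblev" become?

Each output is the input with this applied: move the first 2 characters to the end (rotate left by 2), then shift every letter 7 places forward in the alphabet (wrapping around).
On "marblev": the first step gives "rblevma", and the second then gives "yislcth".

yislcth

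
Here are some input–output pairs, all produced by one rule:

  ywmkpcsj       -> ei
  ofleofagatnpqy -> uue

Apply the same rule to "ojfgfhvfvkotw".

uu

The transformation: shift every letter 6 places forward in the alphabet (wrapping around), then keep only the vowels.
For "ojfgfhvfvkotw", step one produces "uplmlnblbquzc"; step two turns that into "uu".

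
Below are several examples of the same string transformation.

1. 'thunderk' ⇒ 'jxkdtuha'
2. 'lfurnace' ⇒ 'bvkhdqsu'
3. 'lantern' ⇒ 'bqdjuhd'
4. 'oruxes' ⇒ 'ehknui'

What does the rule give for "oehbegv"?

What's happening: shift every letter 10 places backward in the alphabet (wrapping around).
On "oehbegv" that produces "euxruwl".

euxruwl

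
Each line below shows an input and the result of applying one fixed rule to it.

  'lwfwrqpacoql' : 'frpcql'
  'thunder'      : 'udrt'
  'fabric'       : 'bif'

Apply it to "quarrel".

The rule is to keep every other character starting from the first (positions 1st, 3rd, 5th, ...), then move the first character to the end.
Starting from "quarrel": after the first operation, "qarl"; after the second, "arlq".

arlq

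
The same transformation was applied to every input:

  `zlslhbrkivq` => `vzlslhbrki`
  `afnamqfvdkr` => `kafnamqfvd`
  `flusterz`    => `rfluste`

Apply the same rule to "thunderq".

rthunde

The pattern: delete the last character, then move the last character to the front.
Applying both steps to "thunderq": "thunder", then "rthunde".
(Check on "zlslhbrkivq": → "zlslhbrkiv" → "vzlslhbrki" ✓)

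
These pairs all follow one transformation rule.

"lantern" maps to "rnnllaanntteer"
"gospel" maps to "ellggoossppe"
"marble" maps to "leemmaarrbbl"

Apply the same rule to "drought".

The pattern: double every character, then move the last 3 characters to the front (rotate right by 3).
Working it through for "drought": intermediate "ddrroouugghhtt", final "httddrroouuggh".

httddrroouuggh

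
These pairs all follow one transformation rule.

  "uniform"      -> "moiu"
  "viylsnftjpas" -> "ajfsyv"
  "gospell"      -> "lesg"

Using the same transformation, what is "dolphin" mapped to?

Looking at the pairs, the operation is to keep every other character starting from the first (positions 1st, 3rd, 5th, ...), then reverse the string.
On "dolphin": the first step gives "dlhn", and the second then gives "nhld".
(Check on "gospell": → "gsel" → "lesg" ✓)

nhld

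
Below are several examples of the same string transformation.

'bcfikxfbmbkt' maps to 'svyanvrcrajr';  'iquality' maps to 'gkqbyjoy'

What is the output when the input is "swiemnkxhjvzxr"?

myucdanxzlpnhi

The pattern: move the first character to the end, then shift every letter 10 places backward in the alphabet (wrapping around).
Working it through for "swiemnkxhjvzxr": intermediate "wiemnkxhjvzxrs", final "myucdanxzlpnhi".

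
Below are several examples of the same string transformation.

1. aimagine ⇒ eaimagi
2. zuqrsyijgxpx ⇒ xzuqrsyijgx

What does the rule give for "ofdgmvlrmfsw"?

The transformation: move the last 2 characters to the front (rotate right by 2), then delete the first character.
For "ofdgmvlrmfsw", step one produces "swofdgmvlrmf"; step two turns that into "wofdgmvlrmf".

wofdgmvlrmf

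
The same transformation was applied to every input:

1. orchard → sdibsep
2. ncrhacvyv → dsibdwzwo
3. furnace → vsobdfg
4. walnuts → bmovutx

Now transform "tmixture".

njyuvsfu

The rule is to move the first character to the end, then shift every letter 1 place forward in the alphabet (wrapping around).
So "tmixture" becomes "njyuvsfu".
(Check on "ncrhacvyv": → "crhacvyvn" → "dsibdwzwo" ✓)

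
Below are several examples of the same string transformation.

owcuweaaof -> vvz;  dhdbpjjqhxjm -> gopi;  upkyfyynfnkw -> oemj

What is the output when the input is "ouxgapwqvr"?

tzp

What's happening: shift every letter 1 place backward in the alphabet (wrapping around), then keep one character in every 3, starting at position 2 (positions 2nd, 5th, 8th, ...).
"ouxgapwqvr" → "tzp".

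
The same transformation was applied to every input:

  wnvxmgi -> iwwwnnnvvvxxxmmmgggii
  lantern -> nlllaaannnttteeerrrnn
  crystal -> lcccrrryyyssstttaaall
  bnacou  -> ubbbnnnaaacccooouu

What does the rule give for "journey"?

yjjjooouuurrrnnneeeyy

The rule is to repeat every character 3 times, then move the last character to the front.
"journey" → "jjjooouuurrrnnneeeyyy" → "yjjjooouuurrrnnneeeyy".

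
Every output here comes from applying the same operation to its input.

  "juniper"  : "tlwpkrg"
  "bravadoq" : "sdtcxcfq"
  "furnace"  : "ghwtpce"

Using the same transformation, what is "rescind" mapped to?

ftguekp

In each case the input is transformed by: move the last character to the front, then shift every letter 2 places forward in the alphabet (wrapping around).
For "rescind", step one produces "drescin"; step two turns that into "ftguekp".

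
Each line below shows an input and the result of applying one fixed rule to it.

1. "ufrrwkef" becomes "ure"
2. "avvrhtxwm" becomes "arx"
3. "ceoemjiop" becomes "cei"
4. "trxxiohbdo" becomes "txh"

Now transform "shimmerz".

Rule — delete the last character, then keep one character in every 3, starting at position 1 (positions 1st, 4th, 7th, ...).
On "shimmerz" that produces "smr".

smr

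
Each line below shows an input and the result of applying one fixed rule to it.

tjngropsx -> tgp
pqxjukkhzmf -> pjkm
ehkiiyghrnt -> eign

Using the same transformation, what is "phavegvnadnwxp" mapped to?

The transformation: keep one character in every 3, starting at position 1 (positions 1st, 4th, 7th, ...).
So "phavegvnadnwxp" becomes "pvvdx".

pvvdx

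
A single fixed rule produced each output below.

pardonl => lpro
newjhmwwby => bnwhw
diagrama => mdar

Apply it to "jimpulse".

In each case the input is transformed by: keep every other character starting from the first (positions 1st, 3rd, 5th, ...), then move the last character to the front.
So "jimpulse" becomes "sjmu".
(Check on "diagrama": → "darm" → "mdar" ✓)

sjmu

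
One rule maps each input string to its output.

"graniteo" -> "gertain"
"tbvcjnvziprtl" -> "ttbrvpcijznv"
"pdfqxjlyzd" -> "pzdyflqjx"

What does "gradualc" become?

In each case the input is transformed by: delete the last character, then take characters alternately from the front and the back (1st, last, 2nd, 2nd-last, ...).
Applying that to "gradualc" gives "glraaud".

glraaud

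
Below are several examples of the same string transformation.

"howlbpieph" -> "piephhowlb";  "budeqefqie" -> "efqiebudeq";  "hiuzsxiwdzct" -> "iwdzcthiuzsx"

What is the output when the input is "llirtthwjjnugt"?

The pattern: swap the front and back halves of the string.
Doing the same to "llirtthwjjnugt": "wjjnugtllirtth".

wjjnugtllirtth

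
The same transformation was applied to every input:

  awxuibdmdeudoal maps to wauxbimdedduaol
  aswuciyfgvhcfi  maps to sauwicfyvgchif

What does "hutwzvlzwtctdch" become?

In each case the input is transformed by: swap each adjacent pair of characters (1↔2, 3↔4, ...).
"hutwzvlzwtctdch" → "uhwtvzzltwtccdh".

uhwtvzzltwtccdh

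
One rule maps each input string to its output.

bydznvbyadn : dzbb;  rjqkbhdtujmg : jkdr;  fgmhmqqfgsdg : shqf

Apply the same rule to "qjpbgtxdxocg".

The pattern: keep one character in every 3, starting at position 1 (positions 1st, 4th, 7th, ...), then swap the first and last characters.
Working it through for "qjpbgtxdxocg": intermediate "qbxo", final "obxq".

obxq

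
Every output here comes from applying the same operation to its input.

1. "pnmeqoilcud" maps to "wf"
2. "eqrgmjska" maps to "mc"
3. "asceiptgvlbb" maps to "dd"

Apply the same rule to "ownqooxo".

zq

Looking at the pairs, the operation is to shift every letter 2 places forward in the alphabet (wrapping around), then keep only the last 2 characters.
Starting from "ownqooxo": after the first operation, "qypsqqzq"; after the second, "zq".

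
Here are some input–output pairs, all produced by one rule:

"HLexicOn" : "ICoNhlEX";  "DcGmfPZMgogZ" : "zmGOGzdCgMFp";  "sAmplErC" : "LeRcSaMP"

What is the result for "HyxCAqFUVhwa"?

Looking at the pairs, the operation is to swap the front and back halves of the string, then flip the case of every letter.
Applying both steps to "HyxCAqFUVhwa": "FUVhwaHyxCAq", then "fuvHWAhYXcaQ".

fuvHWAhYXcaQ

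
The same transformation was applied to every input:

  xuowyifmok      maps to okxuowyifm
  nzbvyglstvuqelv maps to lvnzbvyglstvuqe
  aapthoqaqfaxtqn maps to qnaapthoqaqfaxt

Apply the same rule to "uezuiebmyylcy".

cyuezuiebmyyl

The transformation: move the last 2 characters to the front (rotate right by 2).
So "uezuiebmyylcy" becomes "cyuezuiebmyyl".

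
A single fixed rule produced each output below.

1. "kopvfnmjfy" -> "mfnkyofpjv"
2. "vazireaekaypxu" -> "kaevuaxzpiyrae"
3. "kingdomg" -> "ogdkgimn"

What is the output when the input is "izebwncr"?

The rule is to take characters alternately from the front and the back (1st, last, 2nd, 2nd-last, ...), then move the last 3 characters to the front (rotate right by 3).
Working it through for "izebwncr": intermediate "irzcenbw", final "nbwirzce".

nbwirzce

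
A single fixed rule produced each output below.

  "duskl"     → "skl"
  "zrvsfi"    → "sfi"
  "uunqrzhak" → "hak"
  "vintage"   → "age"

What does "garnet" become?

net

What's happening: keep only the last 3 characters.
On "garnet" that produces "net".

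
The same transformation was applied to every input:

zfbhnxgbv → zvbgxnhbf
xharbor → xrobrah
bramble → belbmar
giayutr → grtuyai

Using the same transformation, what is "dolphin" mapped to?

dnihplo

The rule is to reverse the string, then move the last character to the front.
Working it through for "dolphin": intermediate "nihplod", final "dnihplo".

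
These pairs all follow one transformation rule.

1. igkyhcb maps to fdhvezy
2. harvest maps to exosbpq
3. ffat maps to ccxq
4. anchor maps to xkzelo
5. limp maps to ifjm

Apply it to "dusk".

Looking at the pairs, the operation is to shift every letter 3 places backward in the alphabet (wrapping around).
For "dusk" the result is "arph".

arph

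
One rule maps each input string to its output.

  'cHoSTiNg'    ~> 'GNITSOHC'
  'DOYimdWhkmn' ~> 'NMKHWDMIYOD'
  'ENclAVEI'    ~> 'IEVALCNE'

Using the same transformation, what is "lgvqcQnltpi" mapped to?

The pattern: reverse the string, then convert every letter to uppercase.
Starting from "lgvqcQnltpi": after the first operation, "iptlnQcqvgl"; after the second, "IPTLNQCQVGL".

IPTLNQCQVGL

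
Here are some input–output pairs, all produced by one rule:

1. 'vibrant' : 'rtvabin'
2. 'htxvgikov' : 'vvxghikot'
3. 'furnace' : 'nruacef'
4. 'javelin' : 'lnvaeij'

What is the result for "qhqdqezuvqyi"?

The rule is to sort the characters into alphabetical order, then move the last 3 characters to the front (rotate right by 3).
Doing the same to "qhqdqezuvqyi": "vyzdehiqqqqu".
(Check on "furnace": → "acefnru" → "nruacef" ✓)

vyzdehiqqqqu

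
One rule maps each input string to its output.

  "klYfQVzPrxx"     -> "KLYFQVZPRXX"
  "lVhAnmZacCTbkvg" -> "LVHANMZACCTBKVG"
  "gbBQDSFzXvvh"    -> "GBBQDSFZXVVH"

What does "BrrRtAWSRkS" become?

Looking at the pairs, the operation is to convert every letter to uppercase.
Doing the same to "BrrRtAWSRkS": "BRRRTAWSRKS".

BRRRTAWSRKS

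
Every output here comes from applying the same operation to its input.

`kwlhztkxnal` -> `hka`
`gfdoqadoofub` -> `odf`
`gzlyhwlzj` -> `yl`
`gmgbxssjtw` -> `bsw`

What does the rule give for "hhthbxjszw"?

hjw

The transformation: delete the first 2 characters, then keep one character in every 3, starting at position 2 (positions 2nd, 5th, 8th, ...).
For "hhthbxjszw", step one produces "thbxjszw"; step two turns that into "hjw".
(Check on "gzlyhwlzj": → "lyhwlzj" → "yl" ✓)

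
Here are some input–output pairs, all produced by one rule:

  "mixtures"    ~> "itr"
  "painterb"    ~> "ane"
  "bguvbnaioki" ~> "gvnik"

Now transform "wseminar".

The transformation: delete the last character, then keep every other character starting from the second (positions 2nd, 4th, 6th, ...).
For "wseminar", step one produces "wsemina"; step two turns that into "smn".

smn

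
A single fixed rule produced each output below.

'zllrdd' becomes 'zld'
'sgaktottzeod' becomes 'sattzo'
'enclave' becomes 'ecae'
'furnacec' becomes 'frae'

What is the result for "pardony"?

In each case the input is transformed by: keep every other character starting from the first (positions 1st, 3rd, 5th, ...).
On "pardony" that produces "proy".

proy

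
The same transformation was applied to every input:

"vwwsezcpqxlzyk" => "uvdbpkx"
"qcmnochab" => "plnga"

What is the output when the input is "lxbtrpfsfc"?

kaqee

The rule is to shift every letter 1 place backward in the alphabet (wrapping around), then keep every other character starting from the first (positions 1st, 3rd, 5th, ...).
Starting from "lxbtrpfsfc": after the first operation, "kwasqoereb"; after the second, "kaqee".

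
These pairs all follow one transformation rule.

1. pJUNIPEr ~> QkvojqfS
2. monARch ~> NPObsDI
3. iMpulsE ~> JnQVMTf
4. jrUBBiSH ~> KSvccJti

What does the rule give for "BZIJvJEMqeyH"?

Rule — flip the case of every letter, then shift every letter 1 place forward in the alphabet (wrapping around).
On "BZIJvJEMqeyH" that produces "cajkWkfnRFZi".

cajkWkfnRFZi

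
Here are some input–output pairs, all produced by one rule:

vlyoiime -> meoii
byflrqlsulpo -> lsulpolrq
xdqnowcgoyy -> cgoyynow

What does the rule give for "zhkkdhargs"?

The transformation: delete the first 3 characters, then move the first 3 characters to the end (rotate left by 3).
Starting from "zhkkdhargs": after the first operation, "kdhargs"; after the second, "argskdh".

argskdh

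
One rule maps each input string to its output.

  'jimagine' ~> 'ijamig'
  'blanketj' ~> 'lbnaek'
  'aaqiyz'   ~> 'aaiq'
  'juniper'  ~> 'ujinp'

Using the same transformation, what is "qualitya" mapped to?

Each output is the input with this applied: delete the last 2 characters, then swap each adjacent pair of characters (1↔2, 3↔4, ...).
For "qualitya", step one produces "qualit"; step two turns that into "uqlati".
(Check on "jimagine": → "jimagi" → "ijamig" ✓)

uqlati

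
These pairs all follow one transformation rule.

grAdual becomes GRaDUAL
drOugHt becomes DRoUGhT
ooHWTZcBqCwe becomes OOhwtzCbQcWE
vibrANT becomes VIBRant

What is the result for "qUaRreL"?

QuArREl

What's happening: flip the case of every letter.
Doing the same to "qUaRreL": "QuArREl".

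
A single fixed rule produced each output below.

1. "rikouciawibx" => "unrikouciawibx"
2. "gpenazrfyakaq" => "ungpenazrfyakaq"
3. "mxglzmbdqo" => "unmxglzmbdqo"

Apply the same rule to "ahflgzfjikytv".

Looking at the pairs, the operation is to prepend "un".
Applying that to "ahflgzfjikytv" gives "unahflgzfjikytv".

unahflgzfjikytv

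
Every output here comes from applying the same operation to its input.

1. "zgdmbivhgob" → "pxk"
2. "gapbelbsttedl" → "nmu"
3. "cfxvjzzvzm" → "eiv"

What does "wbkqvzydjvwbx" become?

fkg

Looking at the pairs, the operation is to shift every letter 9 places forward in the alphabet (wrapping around), then keep only the last 3 characters.
Working it through for "wbkqvzydjvwbx": intermediate "fktzeihmsefkg", final "fkg".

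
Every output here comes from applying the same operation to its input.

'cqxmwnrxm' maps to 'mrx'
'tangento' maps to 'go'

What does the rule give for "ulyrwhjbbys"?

hrw

What's happening: sort the characters into alphabetical order, then keep one character in every 3, starting at position 3 (positions 3rd, 6th, 9th, ...).
Working it through for "ulyrwhjbbys": intermediate "bbhjlrsuwyy", final "hrw".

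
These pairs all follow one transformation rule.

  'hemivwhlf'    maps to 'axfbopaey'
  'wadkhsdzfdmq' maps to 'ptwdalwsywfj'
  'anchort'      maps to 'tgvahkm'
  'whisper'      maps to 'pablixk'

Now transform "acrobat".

tvkhutm

Looking at the pairs, the operation is to shift every letter 7 places backward in the alphabet (wrapping around).
"acrobat" → "tvkhutm".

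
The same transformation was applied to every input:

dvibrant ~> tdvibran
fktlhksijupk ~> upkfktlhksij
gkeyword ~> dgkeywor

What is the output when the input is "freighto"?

Each output is the input with this applied: move the first 3 characters to the end (rotate left by 3), then swap the front and back halves of the string.
Starting from "freighto": after the first operation, "ightofre"; after the second, "ofreight".

ofreight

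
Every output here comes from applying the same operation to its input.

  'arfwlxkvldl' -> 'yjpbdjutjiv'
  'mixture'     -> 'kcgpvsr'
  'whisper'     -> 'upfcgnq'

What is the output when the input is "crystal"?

ajpywrq

The transformation: take characters alternately from the front and the back (1st, last, 2nd, 2nd-last, ...), then shift every letter 2 places backward in the alphabet (wrapping around).
On "crystal" that produces "ajpywrq".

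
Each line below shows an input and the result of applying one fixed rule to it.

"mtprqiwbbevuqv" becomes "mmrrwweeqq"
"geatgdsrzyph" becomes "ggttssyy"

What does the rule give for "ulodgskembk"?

Rule — keep one character in every 3, starting at position 1 (positions 1st, 4th, 7th, ...), then double every character.
For "ulodgskembk", step one produces "udkb"; step two turns that into "uuddkkbb".
(Check on "mtprqiwbbevuqv": → "mrweq" → "mmrrwweeqq" ✓)

uuddkkbb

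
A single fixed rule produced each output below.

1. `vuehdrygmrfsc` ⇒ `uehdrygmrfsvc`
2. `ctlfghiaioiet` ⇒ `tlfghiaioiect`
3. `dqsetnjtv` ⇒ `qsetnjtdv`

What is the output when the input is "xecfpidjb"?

The rule is to swap the first and last characters, then move the first character to the end.
Applying both steps to "xecfpidjb": "becfpidjx", then "ecfpidjxb".

ecfpidjxb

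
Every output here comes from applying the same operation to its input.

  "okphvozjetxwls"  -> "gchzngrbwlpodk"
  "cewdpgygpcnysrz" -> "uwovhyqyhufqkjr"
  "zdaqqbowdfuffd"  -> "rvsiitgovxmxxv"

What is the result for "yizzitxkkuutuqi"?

Looking at the pairs, the operation is to shift every letter 8 places backward in the alphabet (wrapping around).
So "yizzitxkkuutuqi" becomes "qarralpccmmlmia".

qarralpccmmlmia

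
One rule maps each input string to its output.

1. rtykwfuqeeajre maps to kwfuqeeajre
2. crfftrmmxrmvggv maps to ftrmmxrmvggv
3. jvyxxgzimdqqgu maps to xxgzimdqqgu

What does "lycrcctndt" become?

What's happening: delete the first 3 characters.
For "lycrcctndt" the result is "rcctndt".

rcctndt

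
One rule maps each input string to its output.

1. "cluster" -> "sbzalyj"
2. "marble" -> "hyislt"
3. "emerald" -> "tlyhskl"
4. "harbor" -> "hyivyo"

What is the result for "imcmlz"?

What's happening: move the first character to the end, then shift every letter 7 places forward in the alphabet (wrapping around).
So "imcmlz" becomes "tjtsgp".

tjtsgp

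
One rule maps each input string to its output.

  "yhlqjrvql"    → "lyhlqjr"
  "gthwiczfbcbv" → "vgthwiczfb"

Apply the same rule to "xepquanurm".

mxepquan

What's happening: move the last character to the front, then delete the last 2 characters.
For "xepquanurm", step one produces "mxepquanur"; step two turns that into "mxepquan".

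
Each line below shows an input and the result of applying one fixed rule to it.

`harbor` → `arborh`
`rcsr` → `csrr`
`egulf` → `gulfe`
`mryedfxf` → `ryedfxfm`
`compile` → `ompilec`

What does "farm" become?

armf

The transformation: move the first character to the end.
"farm" → "armf".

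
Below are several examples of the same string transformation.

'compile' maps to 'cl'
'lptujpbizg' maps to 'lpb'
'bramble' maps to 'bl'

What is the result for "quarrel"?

Rule — swap each adjacent pair of characters (1↔2, 3↔4, ...), then keep one character in every 3, starting at position 2 (positions 2nd, 5th, 8th, ...).
"quarrel" → "uqraerl" → "qe".

qe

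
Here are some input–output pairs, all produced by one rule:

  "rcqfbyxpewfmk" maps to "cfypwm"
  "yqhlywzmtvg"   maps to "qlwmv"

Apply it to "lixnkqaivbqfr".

inqibf

Each output is the input with this applied: keep every other character starting from the second (positions 2nd, 4th, 6th, ...).
On "lixnkqaivbqfr" that produces "inqibf".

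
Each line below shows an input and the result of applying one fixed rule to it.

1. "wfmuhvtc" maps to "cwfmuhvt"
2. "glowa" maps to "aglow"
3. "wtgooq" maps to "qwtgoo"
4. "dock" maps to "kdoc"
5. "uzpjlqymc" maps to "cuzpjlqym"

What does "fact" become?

tfac

The rule is to move the last character to the front.
"fact" → "tfac".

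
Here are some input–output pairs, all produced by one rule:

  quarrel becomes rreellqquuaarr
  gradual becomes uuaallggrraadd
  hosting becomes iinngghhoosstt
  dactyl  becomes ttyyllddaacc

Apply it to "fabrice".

iicceeffaabbrr

The rule is to move the last 3 characters to the front (rotate right by 3), then double every character.
On "fabrice": the first step gives "icefabr", and the second then gives "iicceeffaabbrr".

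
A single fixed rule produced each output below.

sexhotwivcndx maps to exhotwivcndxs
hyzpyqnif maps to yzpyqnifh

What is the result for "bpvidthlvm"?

pvidthlvmb

In each case the input is transformed by: move the first character to the end.
Doing the same to "bpvidthlvm": "pvidthlvmb".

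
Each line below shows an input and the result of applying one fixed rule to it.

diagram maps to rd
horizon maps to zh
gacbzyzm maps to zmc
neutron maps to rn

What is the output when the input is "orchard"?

Each output is the input with this applied: move the first 3 characters to the end (rotate left by 3), then keep one character in every 3, starting at position 2 (positions 2nd, 5th, 8th, ...).
For "orchard", step one produces "hardorc"; step two turns that into "ao".

ao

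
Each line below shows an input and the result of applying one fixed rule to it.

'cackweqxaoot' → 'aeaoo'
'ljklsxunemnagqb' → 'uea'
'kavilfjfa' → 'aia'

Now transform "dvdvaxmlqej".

ae

What's happening: keep only the vowels.
So "dvdvaxmlqej" becomes "ae".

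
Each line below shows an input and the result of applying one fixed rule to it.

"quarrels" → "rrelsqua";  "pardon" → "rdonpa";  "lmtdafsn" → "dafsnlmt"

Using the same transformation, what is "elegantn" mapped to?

gantnele

Each output is the input with this applied: swap the front and back halves of the string, then move the last character to the front.
On "elegantn": the first step gives "antneleg", and the second then gives "gantnele".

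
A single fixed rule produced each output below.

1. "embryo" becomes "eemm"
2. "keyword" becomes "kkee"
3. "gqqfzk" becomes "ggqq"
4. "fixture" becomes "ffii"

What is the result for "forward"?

Looking at the pairs, the operation is to double every character, then keep only the first 4 characters.
Applying both steps to "forward": "ffoorrwwaarrdd", then "ffoo".
(Check on "keyword": → "kkeeyywwoorrdd" → "kkee" ✓)

ffoo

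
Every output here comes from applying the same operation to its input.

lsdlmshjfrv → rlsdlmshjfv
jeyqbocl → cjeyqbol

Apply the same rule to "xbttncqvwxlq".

The pattern: move the last character to the front, then swap the first and last characters.
Doing the same to "xbttncqvwxlq": "lxbttncqvwxq".

lxbttncqvwxq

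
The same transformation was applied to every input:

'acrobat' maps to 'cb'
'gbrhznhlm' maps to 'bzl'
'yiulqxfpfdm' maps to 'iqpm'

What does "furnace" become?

In each case the input is transformed by: keep one character in every 3, starting at position 2 (positions 2nd, 5th, 8th, ...).
Applying that to "furnace" gives "ua".

ua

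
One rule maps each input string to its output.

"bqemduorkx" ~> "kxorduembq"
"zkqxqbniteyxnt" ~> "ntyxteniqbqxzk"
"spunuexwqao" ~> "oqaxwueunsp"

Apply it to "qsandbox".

In each case the input is transformed by: swap each adjacent pair of characters (1↔2, 3↔4, ...), then reverse the string.
Working it through for "qsandbox": intermediate "sqnabdxo", final "oxdbanqs".

oxdbanqs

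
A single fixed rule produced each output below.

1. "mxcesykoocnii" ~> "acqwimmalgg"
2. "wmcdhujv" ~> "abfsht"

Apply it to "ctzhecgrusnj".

Looking at the pairs, the operation is to shift every letter 2 places backward in the alphabet (wrapping around), then delete the first 2 characters.
Starting from "ctzhecgrusnj": after the first operation, "arxfcaepsqlh"; after the second, "xfcaepsqlh".

xfcaepsqlh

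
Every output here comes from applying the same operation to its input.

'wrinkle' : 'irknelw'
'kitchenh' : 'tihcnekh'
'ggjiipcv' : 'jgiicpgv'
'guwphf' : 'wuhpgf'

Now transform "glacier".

The pattern: move the first character to the end, then swap each adjacent pair of characters (1↔2, 3↔4, ...).
Starting from "glacier": after the first operation, "lacierg"; after the second, "alicreg".

alicreg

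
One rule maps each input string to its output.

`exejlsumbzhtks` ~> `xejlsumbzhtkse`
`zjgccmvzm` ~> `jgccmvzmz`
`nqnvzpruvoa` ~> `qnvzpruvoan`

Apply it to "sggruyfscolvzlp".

ggruyfscolvzlps

What's happening: move the first character to the end.
For "sggruyfscolvzlp" the result is "ggruyfscolvzlps".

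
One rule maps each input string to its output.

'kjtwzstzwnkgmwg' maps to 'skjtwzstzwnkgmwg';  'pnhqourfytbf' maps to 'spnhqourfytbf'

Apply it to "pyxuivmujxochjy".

spyxuivmujxochjy

Rule — prepend "s".
"pyxuivmujxochjy" → "spyxuivmujxochjy".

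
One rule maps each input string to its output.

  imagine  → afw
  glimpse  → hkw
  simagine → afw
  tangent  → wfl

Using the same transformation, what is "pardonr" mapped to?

The pattern: shift every letter 8 places backward in the alphabet (wrapping around), then keep only the last 3 characters.
Working it through for "pardonr": intermediate "hsjvgfj", final "gfj".

gfj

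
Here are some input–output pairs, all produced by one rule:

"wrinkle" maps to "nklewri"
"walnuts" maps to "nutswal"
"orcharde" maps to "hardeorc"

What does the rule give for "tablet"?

lettab

In each case the input is transformed by: move the first 3 characters to the end (rotate left by 3).
Applying that to "tablet" gives "lettab".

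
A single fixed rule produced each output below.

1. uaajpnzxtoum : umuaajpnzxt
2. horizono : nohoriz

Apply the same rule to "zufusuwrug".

The rule is to move the last 3 characters to the front (rotate right by 3), then delete the first character.
Working it through for "zufusuwrug": intermediate "rugzufusuw", final "ugzufusuw".

ugzufusuw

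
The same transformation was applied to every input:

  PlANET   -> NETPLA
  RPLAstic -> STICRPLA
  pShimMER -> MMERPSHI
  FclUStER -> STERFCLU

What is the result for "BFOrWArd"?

Each output is the input with this applied: swap the front and back halves of the string, then convert every letter to uppercase.
Starting from "BFOrWArd": after the first operation, "WArdBFOr"; after the second, "WARDBFOR".

WARDBFOR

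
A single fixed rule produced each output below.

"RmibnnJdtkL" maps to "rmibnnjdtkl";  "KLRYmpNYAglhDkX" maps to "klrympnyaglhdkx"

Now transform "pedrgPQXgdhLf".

pedrgpqxgdhlf

Looking at the pairs, the operation is to convert every letter to lowercase.
Applying that to "pedrgPQXgdhLf" gives "pedrgpqxgdhlf".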